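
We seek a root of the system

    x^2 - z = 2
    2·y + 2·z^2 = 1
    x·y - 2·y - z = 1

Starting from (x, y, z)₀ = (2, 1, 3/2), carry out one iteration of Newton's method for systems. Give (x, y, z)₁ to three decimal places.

(1.000, 8.750, -2.000)

At (2, 1, 3/2): F = (0.500, 5.500, -2.500).
Jacobian J = [[2·x, 0, -1], [0, 2, 4·z], [y, x - 2, -1]].
At the point, J = [[4.000, 0.000, -1.000], [0.000, 2.000, 6.000], [1.000, 0.000, -1.000]] (det J = -6.000).
Solving J·Δ = −F gives Δ = (-1.000, 7.750, -3.500).
Then the next iterate is (x, y, z)₁ = (1.000, 8.750, -2.000).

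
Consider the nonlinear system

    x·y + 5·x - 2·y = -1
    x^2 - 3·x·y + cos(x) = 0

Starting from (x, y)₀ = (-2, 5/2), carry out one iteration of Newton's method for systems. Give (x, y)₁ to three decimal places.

At (-2, 5/2): F = (-19.000, 18.58385).
Jacobian J = [[y + 5, x - 2], [2·x - 3·y - sin(x), -3·x]].
At the point, J = [[7.500, -4.000], [-10.59070, 6.000]] (det J = 2.63719).
Solving J·Δ = −F gives Δ = (15.040, 23.451).
Then the next iterate is (x, y)₁ = (13.040, 25.951).

(13.040, 25.951)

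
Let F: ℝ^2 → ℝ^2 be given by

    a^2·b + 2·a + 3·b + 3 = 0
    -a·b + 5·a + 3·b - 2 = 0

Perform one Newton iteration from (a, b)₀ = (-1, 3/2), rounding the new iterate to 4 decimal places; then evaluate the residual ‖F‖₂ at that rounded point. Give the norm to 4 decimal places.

5.7460

At (-1, 3/2): F = (7.0000, -1.0000).
Jacobian J = [[2·a·b + 2, a^2 + 3], [-b + 5, -a + 3]].
At the point, J = [[-1.0000, 4.0000], [3.5000, 4.0000]] (det J = -18.0000).
Solving J·Δ = −F gives Δ = (1.7778, -1.3056).
Then the next iterate is (a, b)₁ = (0.7778, 0.1944).
Re-evaluating at (0.7778, 0.1944): F = (5.256407, 2.320996), so ‖F‖₂ = 5.7460.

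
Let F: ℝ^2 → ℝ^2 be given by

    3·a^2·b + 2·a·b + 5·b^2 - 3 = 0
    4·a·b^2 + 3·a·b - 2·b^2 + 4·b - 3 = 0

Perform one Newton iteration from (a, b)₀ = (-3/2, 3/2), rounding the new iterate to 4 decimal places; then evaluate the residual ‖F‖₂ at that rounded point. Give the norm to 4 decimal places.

At (-3/2, 3/2): F = (13.8750, -21.7500).
Jacobian J = [[6·a·b + 2·b, 3·a^2 + 2·a + 10·b], [4·b^2 + 3·b, 8·a·b + 3·a - 4·b + 4]].
At the point, J = [[-10.5000, 18.7500], [13.5000, -24.5000]] (det J = 4.1250).
Solving J·Δ = −F gives Δ = (-16.4545, -9.9545).
Then the next iterate is (a, b)₁ = (-17.9545, -8.4545).
Re-evaluating at (-17.9545, -8.4545): F = (-7518.295604, -4857.834138), so ‖F‖₂ = 8951.1631.

8951.1631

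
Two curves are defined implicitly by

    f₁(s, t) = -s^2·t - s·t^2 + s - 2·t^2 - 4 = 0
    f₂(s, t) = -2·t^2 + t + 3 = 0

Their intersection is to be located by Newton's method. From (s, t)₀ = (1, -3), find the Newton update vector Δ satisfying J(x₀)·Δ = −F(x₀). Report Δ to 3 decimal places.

At (1, -3): F = (-27.000, -18.000).
Jacobian J = [[-2·s·t - t^2 + 1, -s^2 - 2·s·t - 4·t], [0, -4·t + 1]].
At the point, J = [[-2.000, 17.000], [0.000, 13.000]] (det J = -26.000).
Solving J·Δ = −F gives Δ = (-1.731, 1.385).

(-1.731, 1.385)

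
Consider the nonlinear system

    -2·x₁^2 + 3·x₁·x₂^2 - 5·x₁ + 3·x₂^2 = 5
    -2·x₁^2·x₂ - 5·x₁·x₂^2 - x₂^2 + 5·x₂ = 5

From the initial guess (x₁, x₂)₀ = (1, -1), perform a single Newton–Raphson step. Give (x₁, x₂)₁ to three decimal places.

(-1.529, -0.235)

At (1, -1): F = (-6.000, -14.000).
Jacobian J = [[-4·x₁ + 3·x₂^2 - 5, 6·x₁·x₂ + 6·x₂], [-4·x₁·x₂ - 5·x₂^2, -2·x₁^2 - 10·x₁·x₂ - 2·x₂ + 5]].
At the point, J = [[-6.000, -12.000], [-1.000, 15.000]] (det J = -102.000).
Solving J·Δ = −F gives Δ = (-2.529, 0.765).
Then the next iterate is (x₁, x₂)₁ = (-1.529, -0.235).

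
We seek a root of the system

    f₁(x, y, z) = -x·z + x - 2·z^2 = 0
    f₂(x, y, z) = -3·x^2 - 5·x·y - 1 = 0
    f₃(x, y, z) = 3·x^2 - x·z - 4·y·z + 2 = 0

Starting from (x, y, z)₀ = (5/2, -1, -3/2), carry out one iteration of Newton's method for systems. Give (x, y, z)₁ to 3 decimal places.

(1.157, -0.506, -1.041)

At (5/2, -1, -3/2): F = (1.750, -7.250, 18.500).
Jacobian J = [[-z + 1, 0, -x - 4·z], [-6·x - 5·y, -5·x, 0], [6·x - z, -4·z, -x - 4·y]].
At the point, J = [[2.500, 0.000, 3.500], [-10.000, -12.500, 0.000], [16.500, 6.000, 1.500]] (det J = 465.000).
Solving J·Δ = −F gives Δ = (-1.343, 0.494, 0.459).
Then the next iterate is (x, y, z)₁ = (1.157, -0.506, -1.041).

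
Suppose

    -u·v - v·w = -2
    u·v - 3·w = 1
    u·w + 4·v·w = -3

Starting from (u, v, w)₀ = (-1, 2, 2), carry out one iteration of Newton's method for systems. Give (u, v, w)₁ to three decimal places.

(0.960, 0.400, 0.840)

At (-1, 2, 2): F = (0.000, -9.000, 17.000).
Jacobian J = [[-v, -u - w, -v], [v, u, -3], [w, 4·w, u + 4·v]].
At the point, J = [[-2.000, -1.000, -2.000], [2.000, -1.000, -3.000], [2.000, 8.000, 7.000]] (det J = -50.000).
Solving J·Δ = −F gives Δ = (1.960, -1.600, -1.160).
Then the next iterate is (u, v, w)₁ = (0.960, 0.400, 0.840).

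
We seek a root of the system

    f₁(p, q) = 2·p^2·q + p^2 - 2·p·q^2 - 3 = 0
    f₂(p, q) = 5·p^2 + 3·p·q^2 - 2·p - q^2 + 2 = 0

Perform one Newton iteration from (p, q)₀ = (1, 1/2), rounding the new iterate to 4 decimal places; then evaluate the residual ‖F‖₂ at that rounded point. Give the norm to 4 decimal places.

At (1, 1/2): F = (-1.5000, 5.5000).
Jacobian J = [[4·p·q + 2·p - 2·q^2, 2·p^2 - 4·p·q], [10·p + 3·q^2 - 2, 6·p·q - 2·q]].
At the point, J = [[3.5000, 0.0000], [8.7500, 2.0000]] (det J = 7.0000).
Solving J·Δ = −F gives Δ = (0.4286, -4.6250).
Then the next iterate is (p, q)₁ = (1.4286, -4.1250).
Re-evaluating at (1.4286, -4.1250): F = (-66.413554, 65.257230), so ‖F‖₂ = 93.1089.

93.1089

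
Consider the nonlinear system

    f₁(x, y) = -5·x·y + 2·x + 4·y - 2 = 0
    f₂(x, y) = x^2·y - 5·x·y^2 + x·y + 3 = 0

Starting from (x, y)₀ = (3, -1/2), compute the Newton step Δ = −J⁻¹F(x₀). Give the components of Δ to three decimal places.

(-2.632, -0.213)

At (3, -1/2): F = (9.500, -6.750).
Jacobian J = [[-5·y + 2, -5·x + 4], [2·x·y - 5·y^2 + y, x^2 - 10·x·y + x]].
At the point, J = [[4.500, -11.000], [-4.750, 27.000]] (det J = 69.250).
Solving J·Δ = −F gives Δ = (-2.632, -0.213).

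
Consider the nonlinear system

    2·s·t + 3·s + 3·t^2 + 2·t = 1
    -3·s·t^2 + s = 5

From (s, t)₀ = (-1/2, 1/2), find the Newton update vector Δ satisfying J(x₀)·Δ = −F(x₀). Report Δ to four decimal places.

At (-1/2, 1/2): F = (-1.2500, -5.1250).
Jacobian J = [[2·t + 3, 2·s + 6·t + 2], [-3·t^2 + 1, -6·s·t]].
At the point, J = [[4.0000, 4.0000], [0.2500, 1.5000]] (det J = 5.0000).
Solving J·Δ = −F gives Δ = (-3.7250, 4.0375).

(-3.7250, 4.0375)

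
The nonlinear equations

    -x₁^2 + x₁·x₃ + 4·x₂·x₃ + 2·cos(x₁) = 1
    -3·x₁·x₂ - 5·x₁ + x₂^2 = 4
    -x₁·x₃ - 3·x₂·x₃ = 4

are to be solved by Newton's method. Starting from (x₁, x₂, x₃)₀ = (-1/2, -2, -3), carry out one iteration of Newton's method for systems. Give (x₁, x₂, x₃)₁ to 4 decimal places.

(1.1775, -1.5290, -0.8109)

At (-1/2, -2, -3): F = (26.005165, -0.5000, -23.5000).
Jacobian J = [[-2·x₁ + x₃ - 2·sin(x₁), 4·x₃, x₁ + 4·x₂], [-3·x₂ - 5, -3·x₁ + 2·x₂, 0], [-x₃, -3·x₃, -x₁ - 3·x₂]].
At the point, J = [[-1.041149, -12.0000, -8.5000], [1.0000, -2.5000, 0.0000], [3.0000, 9.0000, 6.5000]] (det J = -45.331330).
Solving J·Δ = −F gives Δ = (1.6775, 0.4710, 2.1891).
Then the next iterate is (x₁, x₂, x₃)₁ = (1.1775, -1.5290, -0.8109).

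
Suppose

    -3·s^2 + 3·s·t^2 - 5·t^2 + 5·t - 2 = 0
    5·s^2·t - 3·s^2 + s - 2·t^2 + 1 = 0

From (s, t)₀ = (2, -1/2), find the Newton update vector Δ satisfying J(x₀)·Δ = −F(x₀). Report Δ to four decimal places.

(-1.7095, -0.7454)

At (2, -1/2): F = (-16.2500, -19.5000).
Jacobian J = [[-6·s + 3·t^2, 6·s·t - 10·t + 5], [10·s·t - 6·s + 1, 5·s^2 - 4·t]].
At the point, J = [[-11.2500, 4.0000], [-21.0000, 22.0000]] (det J = -163.5000).
Solving J·Δ = −F gives Δ = (-1.7095, -0.7454).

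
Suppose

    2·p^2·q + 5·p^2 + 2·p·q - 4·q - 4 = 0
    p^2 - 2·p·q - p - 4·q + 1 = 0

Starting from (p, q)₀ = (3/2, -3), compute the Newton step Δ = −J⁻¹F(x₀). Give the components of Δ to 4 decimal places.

(1.6250, 5.1071)

At (3/2, -3): F = (-3.2500, 22.7500).
Jacobian J = [[4·p·q + 10·p + 2·q, 2·p^2 + 2·p - 4], [2·p - 2·q - 1, -2·p - 4]].
At the point, J = [[-9.0000, 3.5000], [8.0000, -7.0000]] (det J = 35.0000).
Solving J·Δ = −F gives Δ = (1.6250, 5.1071).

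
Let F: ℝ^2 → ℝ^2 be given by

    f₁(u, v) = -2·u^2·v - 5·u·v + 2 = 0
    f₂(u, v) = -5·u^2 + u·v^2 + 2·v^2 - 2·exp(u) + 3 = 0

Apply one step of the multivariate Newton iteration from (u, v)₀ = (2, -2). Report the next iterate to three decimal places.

At (2, -2): F = (38.000, -15.77811).
Jacobian J = [[-4·u·v - 5·v, -2·u^2 - 5·u], [-10·u + v^2 - 2·exp(u), 2·u·v + 4·v]].
At the point, J = [[26.000, -18.000], [-30.77811, -16.000]] (det J = -970.00602).
Solving J·Δ = −F gives Δ = (-0.920, 0.783).
Then the next iterate is (u, v)₁ = (1.080, -1.217).

(1.080, -1.217)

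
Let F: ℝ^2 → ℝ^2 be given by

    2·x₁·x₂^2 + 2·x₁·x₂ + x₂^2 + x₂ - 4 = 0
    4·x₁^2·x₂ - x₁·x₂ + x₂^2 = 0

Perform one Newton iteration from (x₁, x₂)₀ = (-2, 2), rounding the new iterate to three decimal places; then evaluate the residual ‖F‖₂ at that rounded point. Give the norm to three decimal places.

At (-2, 2): F = (-22.000, 40.000).
Jacobian J = [[2·x₂^2 + 2·x₂, 4·x₁·x₂ + 2·x₁ + 2·x₂ + 1], [8·x₁·x₂ - x₂, 4·x₁^2 - x₁ + 2·x₂]].
At the point, J = [[12.000, -15.000], [-34.000, 22.000]] (det J = -246.000).
Solving J·Δ = −F gives Δ = (0.472, -1.089).
Then the next iterate is (x₁, x₂)₁ = (-1.528, 0.911).
Re-evaluating at (-1.528, 0.911): F = (-7.57933, 10.72988), so ‖F‖₂ = 13.137.

13.137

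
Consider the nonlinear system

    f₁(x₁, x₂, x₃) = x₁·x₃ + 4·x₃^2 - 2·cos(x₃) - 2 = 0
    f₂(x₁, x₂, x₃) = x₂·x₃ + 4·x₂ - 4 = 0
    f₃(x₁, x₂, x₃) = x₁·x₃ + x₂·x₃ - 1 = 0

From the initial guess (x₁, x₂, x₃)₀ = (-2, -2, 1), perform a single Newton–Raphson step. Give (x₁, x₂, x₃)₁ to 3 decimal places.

(-0.157, 0.760, 0.901)

At (-2, -2, 1): F = (-1.08060, -14.000, -5.000).
Jacobian J = [[x₃, 0, x₁ + 8·x₃ + 2·sin(x₃)], [0, x₃ + 4, x₂], [x₃, x₃, x₁ + x₂]].
At the point, J = [[1.000, 0.000, 7.68294], [0.000, 5.000, -2.000], [1.000, 1.000, -4.000]] (det J = -56.41471).
Solving J·Δ = −F gives Δ = (1.843, 2.760, -0.099).
Then the next iterate is (x₁, x₂, x₃)₁ = (-0.157, 0.760, 0.901).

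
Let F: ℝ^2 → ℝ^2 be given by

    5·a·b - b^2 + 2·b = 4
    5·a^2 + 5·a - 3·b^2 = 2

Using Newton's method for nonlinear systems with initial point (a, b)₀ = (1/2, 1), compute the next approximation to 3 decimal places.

(0.611, 0.977)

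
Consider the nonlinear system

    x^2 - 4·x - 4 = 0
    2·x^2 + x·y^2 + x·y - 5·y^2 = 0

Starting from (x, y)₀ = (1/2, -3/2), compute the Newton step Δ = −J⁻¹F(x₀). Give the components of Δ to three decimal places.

(-1.917, 1.118)

At (1/2, -3/2): F = (-5.750, -10.375).
Jacobian J = [[2·x - 4, 0], [4·x + y^2 + y, 2·x·y + x - 10·y]].
At the point, J = [[-3.000, 0.000], [2.750, 14.000]] (det J = -42.000).
Solving J·Δ = −F gives Δ = (-1.917, 1.118).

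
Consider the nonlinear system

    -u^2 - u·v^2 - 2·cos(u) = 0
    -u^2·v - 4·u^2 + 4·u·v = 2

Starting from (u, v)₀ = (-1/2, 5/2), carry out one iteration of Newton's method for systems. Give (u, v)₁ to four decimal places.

(0.1981, 3.7857)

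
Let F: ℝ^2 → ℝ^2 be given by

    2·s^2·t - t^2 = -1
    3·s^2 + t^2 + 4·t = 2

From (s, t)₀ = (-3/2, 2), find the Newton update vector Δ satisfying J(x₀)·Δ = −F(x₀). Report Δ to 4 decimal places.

(0.4331, -1.6066)

At (-3/2, 2): F = (6.0000, 16.7500).
Jacobian J = [[4·s·t, 2·s^2 - 2·t], [6·s, 2·t + 4]].
At the point, J = [[-12.0000, 0.5000], [-9.0000, 8.0000]] (det J = -91.5000).
Solving J·Δ = −F gives Δ = (0.4331, -1.6066).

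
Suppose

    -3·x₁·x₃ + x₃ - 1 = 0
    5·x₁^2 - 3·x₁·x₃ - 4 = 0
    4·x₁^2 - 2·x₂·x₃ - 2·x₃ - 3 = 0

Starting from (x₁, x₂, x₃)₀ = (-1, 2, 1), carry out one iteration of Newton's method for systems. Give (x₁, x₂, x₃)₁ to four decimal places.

(-0.8372, 0.7326, 0.3721)

At (-1, 2, 1): F = (3.0000, 4.0000, -5.0000).
Jacobian J = [[-3·x₃, 0, -3·x₁ + 1], [10·x₁ - 3·x₃, 0, -3·x₁], [8·x₁, -2·x₃, -2·x₂ - 2]].
At the point, J = [[-3.0000, 0.0000, 4.0000], [-13.0000, 0.0000, 3.0000], [-8.0000, -2.0000, -6.0000]] (det J = 86.0000).
Solving J·Δ = −F gives Δ = (0.1628, -1.2674, -0.6279).
Then the next iterate is (x₁, x₂, x₃)₁ = (-0.8372, 0.7326, 0.3721).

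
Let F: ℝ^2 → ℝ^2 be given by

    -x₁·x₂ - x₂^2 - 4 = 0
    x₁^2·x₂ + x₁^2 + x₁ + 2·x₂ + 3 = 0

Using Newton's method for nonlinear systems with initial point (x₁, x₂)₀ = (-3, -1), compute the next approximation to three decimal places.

At (-3, -1): F = (-8.000, -2.000).
Jacobian J = [[-x₂, -x₁ - 2·x₂], [2·x₁·x₂ + 2·x₁ + 1, x₁^2 + 2]].
At the point, J = [[1.000, 5.000], [1.000, 11.000]] (det J = 6.000).
Solving J·Δ = −F gives Δ = (13.000, -1.000).
Then the next iterate is (x₁, x₂)₁ = (10.000, -2.000).

(10.000, -2.000)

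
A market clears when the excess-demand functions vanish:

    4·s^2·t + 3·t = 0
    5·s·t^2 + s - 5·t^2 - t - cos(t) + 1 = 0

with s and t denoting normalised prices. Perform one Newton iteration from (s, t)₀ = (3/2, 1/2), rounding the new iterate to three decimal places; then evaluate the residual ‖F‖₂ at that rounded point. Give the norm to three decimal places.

At (3/2, 1/2): F = (6.000, 1.74742).
Jacobian J = [[8·s·t, 4·s^2 + 3], [5·t^2 + 1, 10·s·t - 10·t + sin(t) - 1]].
At the point, J = [[6.000, 12.000], [2.250, 1.97943]] (det J = -15.12345).
Solving J·Δ = −F gives Δ = (-0.601, -0.199).
Then the next iterate is (s, t)₁ = (0.899, 0.301).
Re-evaluating at (0.899, 0.301): F = (1.87607, 0.59721), so ‖F‖₂ = 1.969.

1.969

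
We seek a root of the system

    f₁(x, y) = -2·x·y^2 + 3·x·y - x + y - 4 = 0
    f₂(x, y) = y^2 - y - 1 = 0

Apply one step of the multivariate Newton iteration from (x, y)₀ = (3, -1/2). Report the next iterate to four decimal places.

At (3, -1/2): F = (-13.5000, -0.2500).
Jacobian J = [[-2·y^2 + 3·y - 1, -4·x·y + 3·x + 1], [0, 2·y - 1]].
At the point, J = [[-3.0000, 16.0000], [0.0000, -2.0000]] (det J = 6.0000).
Solving J·Δ = −F gives Δ = (-5.1667, -0.1250).
Then the next iterate is (x, y)₁ = (-2.1667, -0.6250).

(-2.1667, -0.6250)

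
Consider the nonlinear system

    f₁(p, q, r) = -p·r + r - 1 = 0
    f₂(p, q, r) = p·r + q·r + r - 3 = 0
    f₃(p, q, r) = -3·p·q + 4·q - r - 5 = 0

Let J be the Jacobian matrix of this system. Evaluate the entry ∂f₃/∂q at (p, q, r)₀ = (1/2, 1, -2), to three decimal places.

2.500

∂f₃/∂q = -3·p + 4.
At (1/2, 1, -2) this is 2.500.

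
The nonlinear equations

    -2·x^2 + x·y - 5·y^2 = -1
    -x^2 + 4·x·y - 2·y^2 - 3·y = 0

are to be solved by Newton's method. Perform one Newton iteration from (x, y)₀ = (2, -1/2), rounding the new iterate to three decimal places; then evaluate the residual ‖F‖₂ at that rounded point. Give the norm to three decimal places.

2.714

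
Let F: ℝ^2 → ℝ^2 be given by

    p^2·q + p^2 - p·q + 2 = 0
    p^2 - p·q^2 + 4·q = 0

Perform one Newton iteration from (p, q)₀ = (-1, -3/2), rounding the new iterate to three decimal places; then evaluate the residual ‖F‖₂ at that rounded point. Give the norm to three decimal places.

0.974

At (-1, -3/2): F = (0.000, -2.750).
Jacobian J = [[2·p·q + 2·p - q, p^2 - p], [2·p - q^2, -2·p·q + 4]].
At the point, J = [[2.500, 2.000], [-4.250, 1.000]] (det J = 11.000).
Solving J·Δ = −F gives Δ = (-0.500, 0.625).
Then the next iterate is (p, q)₁ = (-1.500, -0.875).
Re-evaluating at (-1.500, -0.875): F = (0.96875, -0.10156), so ‖F‖₂ = 0.974.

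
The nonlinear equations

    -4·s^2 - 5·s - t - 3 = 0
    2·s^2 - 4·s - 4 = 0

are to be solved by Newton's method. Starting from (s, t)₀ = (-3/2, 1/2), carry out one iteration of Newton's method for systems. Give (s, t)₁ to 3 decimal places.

At (-3/2, 1/2): F = (-5.000, 6.500).
Jacobian J = [[-8·s - 5, -1], [4·s - 4, 0]].
At the point, J = [[7.000, -1.000], [-10.000, 0.000]] (det J = -10.000).
Solving J·Δ = −F gives Δ = (0.650, -0.450).
Then the next iterate is (s, t)₁ = (-0.850, 0.050).

(-0.850, 0.050)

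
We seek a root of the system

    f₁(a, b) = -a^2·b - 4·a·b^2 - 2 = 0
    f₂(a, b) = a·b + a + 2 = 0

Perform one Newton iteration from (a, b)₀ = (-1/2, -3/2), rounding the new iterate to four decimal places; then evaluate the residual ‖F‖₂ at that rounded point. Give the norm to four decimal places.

At (-1/2, -3/2): F = (2.8750, 2.2500).
Jacobian J = [[-2·a·b - 4·b^2, -a^2 - 8·a·b], [b + 1, a]].
At the point, J = [[-10.5000, -6.2500], [-0.5000, -0.5000]] (det J = 2.1250).
Solving J·Δ = −F gives Δ = (-5.9412, 10.4412).
Then the next iterate is (a, b)₁ = (-6.4412, 8.9412).
Re-evaluating at (-6.4412, 8.9412): F = (1686.806456, -62.033257), so ‖F‖₂ = 1687.9467.

1687.9467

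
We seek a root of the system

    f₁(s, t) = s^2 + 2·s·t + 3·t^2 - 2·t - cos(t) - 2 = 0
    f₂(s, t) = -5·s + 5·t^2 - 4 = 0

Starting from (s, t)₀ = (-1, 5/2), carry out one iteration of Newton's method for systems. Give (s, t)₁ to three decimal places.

(0.205, 1.451)

At (-1, 5/2): F = (8.55114, 32.250).
Jacobian J = [[2·s + 2·t, 2·s + 6·t + sin(t) - 2], [-5, 10·t]].
At the point, J = [[3.000, 11.59847], [-5.000, 25.000]] (det J = 132.99236).
Solving J·Δ = −F gives Δ = (1.205, -1.049).
Then the next iterate is (s, t)₁ = (0.205, 1.451).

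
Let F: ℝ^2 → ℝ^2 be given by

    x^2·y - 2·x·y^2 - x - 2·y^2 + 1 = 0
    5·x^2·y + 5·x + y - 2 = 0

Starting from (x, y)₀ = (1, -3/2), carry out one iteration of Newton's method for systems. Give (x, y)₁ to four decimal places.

(0.8101, -0.8165)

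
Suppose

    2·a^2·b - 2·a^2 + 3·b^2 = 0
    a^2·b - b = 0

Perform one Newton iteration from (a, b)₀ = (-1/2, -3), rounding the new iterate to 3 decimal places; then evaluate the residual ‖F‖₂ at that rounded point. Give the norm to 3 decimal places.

4.501

At (-1/2, -3): F = (25.000, 2.250).
Jacobian J = [[4·a·b - 4·a, 2·a^2 + 6·b], [2·a·b, a^2 - 1]].
At the point, J = [[8.000, -17.500], [3.000, -0.750]] (det J = 46.500).
Solving J·Δ = −F gives Δ = (-0.444, 1.226).
Then the next iterate is (a, b)₁ = (-0.944, -1.774).
Re-evaluating at (-0.944, -1.774): F = (4.49721, 0.19312), so ‖F‖₂ = 4.501.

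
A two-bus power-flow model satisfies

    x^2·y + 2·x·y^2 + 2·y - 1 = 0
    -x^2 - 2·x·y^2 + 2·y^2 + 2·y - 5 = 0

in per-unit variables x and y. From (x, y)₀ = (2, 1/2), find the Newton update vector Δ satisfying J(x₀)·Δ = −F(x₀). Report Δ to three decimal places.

(-1.889, 0.172)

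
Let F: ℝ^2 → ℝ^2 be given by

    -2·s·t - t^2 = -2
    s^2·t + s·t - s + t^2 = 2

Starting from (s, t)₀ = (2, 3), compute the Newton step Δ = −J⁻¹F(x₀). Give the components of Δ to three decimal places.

At (2, 3): F = (-19.000, 23.000).
Jacobian J = [[-2·t, -2·s - 2·t], [2·s·t + t - 1, s^2 + s + 2·t]].
At the point, J = [[-6.000, -10.000], [14.000, 12.000]] (det J = 68.000).
Solving J·Δ = −F gives Δ = (-0.029, -1.882).

(-0.029, -1.882)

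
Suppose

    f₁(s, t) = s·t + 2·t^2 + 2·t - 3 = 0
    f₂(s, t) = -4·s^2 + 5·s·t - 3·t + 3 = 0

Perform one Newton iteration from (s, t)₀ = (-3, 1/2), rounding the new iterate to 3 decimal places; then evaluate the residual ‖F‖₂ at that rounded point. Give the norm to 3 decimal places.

12.100

At (-3, 1/2): F = (-3.000, -42.000).
Jacobian J = [[t, s + 4·t + 2], [-8·s + 5·t, 5·s - 3]].
At the point, J = [[0.500, 1.000], [26.500, -18.000]] (det J = -35.500).
Solving J·Δ = −F gives Δ = (2.704, 1.648).
Then the next iterate is (s, t)₁ = (-0.296, 2.148).
Re-evaluating at (-0.296, 2.148): F = (9.888, -6.97350), so ‖F‖₂ = 12.100.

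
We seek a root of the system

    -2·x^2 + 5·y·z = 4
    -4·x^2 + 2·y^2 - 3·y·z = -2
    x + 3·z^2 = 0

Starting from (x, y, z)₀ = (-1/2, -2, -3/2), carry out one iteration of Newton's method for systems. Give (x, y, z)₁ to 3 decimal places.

(-1.090, -1.596, -0.871)

At (-1/2, -2, -3/2): F = (10.500, 0.000, 6.250).
Jacobian J = [[-4·x, 5·z, 5·y], [-8·x, 4·y - 3·z, -3·y], [1, 0, 6·z]].
At the point, J = [[2.000, -7.500, -10.000], [4.000, -3.500, 6.000], [1.000, 0.000, -9.000]] (det J = -287.000).
Solving J·Δ = −F gives Δ = (-0.590, 0.404, 0.629).
Then the next iterate is (x, y, z)₁ = (-1.090, -1.596, -0.871).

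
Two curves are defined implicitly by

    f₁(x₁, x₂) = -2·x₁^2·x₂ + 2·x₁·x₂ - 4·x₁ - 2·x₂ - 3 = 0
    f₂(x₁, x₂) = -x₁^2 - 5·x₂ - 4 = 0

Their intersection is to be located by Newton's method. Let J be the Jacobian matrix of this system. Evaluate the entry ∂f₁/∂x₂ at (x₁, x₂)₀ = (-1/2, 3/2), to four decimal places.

-3.5000

∂f₁/∂x₂ = -2·x₁^2 + 2·x₁ - 2.
At (-1/2, 3/2) this is -3.5000.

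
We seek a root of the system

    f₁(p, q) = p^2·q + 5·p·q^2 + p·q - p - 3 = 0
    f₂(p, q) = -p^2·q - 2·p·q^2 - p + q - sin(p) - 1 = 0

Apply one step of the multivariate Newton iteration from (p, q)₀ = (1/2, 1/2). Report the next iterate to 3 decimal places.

(-0.236, 1.552)

At (1/2, 1/2): F = (-2.500, -1.85443).
Jacobian J = [[2·p·q + 5·q^2 + q - 1, p^2 + 10·p·q + p], [-2·p·q - 2·q^2 - cos(p) - 1, -p^2 - 4·p·q + 1]].
At the point, J = [[1.250, 3.250], [-2.87758, -0.250]] (det J = 9.03964).
Solving J·Δ = −F gives Δ = (-0.736, 1.052).
Then the next iterate is (p, q)₁ = (-0.236, 1.552).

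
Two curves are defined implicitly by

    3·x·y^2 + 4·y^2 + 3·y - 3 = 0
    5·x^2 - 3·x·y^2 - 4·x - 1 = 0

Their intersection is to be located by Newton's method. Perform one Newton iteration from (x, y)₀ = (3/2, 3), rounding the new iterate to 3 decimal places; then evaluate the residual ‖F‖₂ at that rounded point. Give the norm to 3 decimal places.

At (3/2, 3): F = (82.500, -36.250).
Jacobian J = [[3·y^2, 6·x·y + 8·y + 3], [10·x - 3·y^2 - 4, -6·x·y]].
At the point, J = [[27.000, 54.000], [-16.000, -27.000]] (det J = 135.000).
Solving J·Δ = −F gives Δ = (2.000, -2.528).
Then the next iterate is (x, y)₁ = (3.500, 0.472).
Re-evaluating at (3.500, 0.472): F = (1.64637, 43.91077), so ‖F‖₂ = 43.942.

43.942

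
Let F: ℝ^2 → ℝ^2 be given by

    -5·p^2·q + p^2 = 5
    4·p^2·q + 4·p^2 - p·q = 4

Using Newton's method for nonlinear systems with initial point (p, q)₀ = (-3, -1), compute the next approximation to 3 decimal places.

At (-3, -1): F = (49.000, -7.000).
Jacobian J = [[-10·p·q + 2·p, -5·p^2], [8·p·q + 8·p - q, 4·p^2 - p]].
At the point, J = [[-36.000, -45.000], [1.000, 39.000]] (det J = -1359.000).
Solving J·Δ = −F gives Δ = (1.174, 0.149).
Then the next iterate is (p, q)₁ = (-1.826, -0.851).

(-1.826, -0.851)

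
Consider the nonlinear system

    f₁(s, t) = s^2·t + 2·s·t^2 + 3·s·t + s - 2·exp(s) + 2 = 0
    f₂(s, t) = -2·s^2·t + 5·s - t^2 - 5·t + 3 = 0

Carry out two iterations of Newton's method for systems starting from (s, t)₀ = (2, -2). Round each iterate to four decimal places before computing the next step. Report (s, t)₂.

(0.5441, 1.0779)

At (2, -2): F = (-14.778112, 35.0000).
Jacobian J = [[2·s·t + 2·t^2 + 3·t - 2·exp(s) + 1, s^2 + 4·s·t + 3·s], [-4·s·t + 5, -2·s^2 - 2·t - 5]].
At the point, J = [[-19.778112, -6.0000], [21.0000, -9.0000]] (det J = 304.003010).
Solving J·Δ = −F gives Δ = (-1.1283, 1.2562).
Then the next iterate is (s, t)₁ = (0.8717, -0.7438).
Round to (0.8717, -0.7438) and repeat: F = (-3.456024, 11.654631), J = [[-6.203608, 0.781479], [7.593482, -5.032122]].
Δ = (-0.3276, 1.8217), so (s, t)₂ = (0.5441, 1.0779).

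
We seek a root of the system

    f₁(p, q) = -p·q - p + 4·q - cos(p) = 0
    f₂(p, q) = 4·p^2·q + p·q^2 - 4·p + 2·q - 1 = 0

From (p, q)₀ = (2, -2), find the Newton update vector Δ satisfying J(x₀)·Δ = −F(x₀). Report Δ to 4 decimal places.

At (2, -2): F = (-5.583853, -37.0000).
Jacobian J = [[-q + sin(p) - 1, -p + 4], [8·p·q + q^2 - 4, 4·p^2 + 2·p·q + 2]].
At the point, J = [[1.909297, 2.0000], [-32.0000, 10.0000]] (det J = 83.092974).
Solving J·Δ = −F gives Δ = (-0.2186, 3.0006).

(-0.2186, 3.0006)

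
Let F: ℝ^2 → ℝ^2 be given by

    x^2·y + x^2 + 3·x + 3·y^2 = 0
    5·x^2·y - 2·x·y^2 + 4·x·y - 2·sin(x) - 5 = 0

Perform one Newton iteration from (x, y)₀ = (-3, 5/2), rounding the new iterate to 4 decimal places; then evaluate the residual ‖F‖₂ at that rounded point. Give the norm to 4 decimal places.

At (-3, 5/2): F = (41.2500, 115.282240).
Jacobian J = [[2·x·y + 2·x + 3, x^2 + 6·y], [10·x·y - 2·y^2 + 4·y - 2·cos(x), 5·x^2 - 4·x·y + 4·x]].
At the point, J = [[-18.0000, 24.0000], [-75.520015, 63.0000]] (det J = 678.480360).
Solving J·Δ = −F gives Δ = (0.2476, -1.5330).
Then the next iterate is (x, y)₁ = (-2.7524, 0.9670).
Re-evaluating at (-2.7524, 0.9670): F = (9.449480, 26.888615), so ‖F‖₂ = 28.5007.

28.5007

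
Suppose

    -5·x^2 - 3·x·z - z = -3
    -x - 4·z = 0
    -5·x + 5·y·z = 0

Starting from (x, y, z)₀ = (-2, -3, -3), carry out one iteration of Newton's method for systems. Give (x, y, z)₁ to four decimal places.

(-1.4775, -2.8769, 0.3694)

At (-2, -3, -3): F = (-32.0000, 14.0000, 55.0000).
Jacobian J = [[-10·x - 3·z, 0, -3·x - 1], [-1, 0, -4], [-5, 5·z, 5·y]].
At the point, J = [[29.0000, 0.0000, 5.0000], [-1.0000, 0.0000, -4.0000], [-5.0000, -15.0000, -15.0000]] (det J = -1665.0000).
Solving J·Δ = −F gives Δ = (0.5225, 0.1231, 3.3694).
Then the next iterate is (x, y, z)₁ = (-1.4775, -2.8769, 0.3694).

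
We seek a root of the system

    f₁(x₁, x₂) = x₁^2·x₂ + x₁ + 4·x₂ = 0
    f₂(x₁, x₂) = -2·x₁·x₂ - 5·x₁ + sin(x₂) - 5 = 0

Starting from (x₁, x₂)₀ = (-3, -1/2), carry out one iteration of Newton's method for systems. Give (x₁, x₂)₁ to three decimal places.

(-1.112, -0.350)

At (-3, -1/2): F = (-9.500, 6.52057).
Jacobian J = [[2·x₁·x₂ + 1, x₁^2 + 4], [-2·x₂ - 5, -2·x₁ + cos(x₂)]].
At the point, J = [[4.000, 13.000], [-4.000, 6.87758]] (det J = 79.51033).
Solving J·Δ = −F gives Δ = (1.888, 0.150).
Then the next iterate is (x₁, x₂)₁ = (-1.112, -0.350).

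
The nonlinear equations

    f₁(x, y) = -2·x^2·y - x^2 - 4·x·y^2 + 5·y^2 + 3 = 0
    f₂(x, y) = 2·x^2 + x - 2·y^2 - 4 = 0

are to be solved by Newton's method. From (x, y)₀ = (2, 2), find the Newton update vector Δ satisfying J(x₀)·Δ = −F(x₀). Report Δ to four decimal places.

At (2, 2): F = (-29.0000, -2.0000).
Jacobian J = [[-4·x·y - 2·x - 4·y^2, -2·x^2 - 8·x·y + 10·y], [4·x + 1, -4·y]].
At the point, J = [[-36.0000, -20.0000], [9.0000, -8.0000]] (det J = 468.0000).
Solving J·Δ = −F gives Δ = (-0.4103, -0.7115).

(-0.4103, -0.7115)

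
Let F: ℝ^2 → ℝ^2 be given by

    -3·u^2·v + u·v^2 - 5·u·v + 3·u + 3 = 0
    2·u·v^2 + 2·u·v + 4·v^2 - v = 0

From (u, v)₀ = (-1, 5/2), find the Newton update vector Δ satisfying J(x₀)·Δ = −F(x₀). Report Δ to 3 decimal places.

(-0.046, -0.598)

At (-1, 5/2): F = (-1.250, 5.000).
Jacobian J = [[-6·u·v + v^2 - 5·v + 3, -3·u^2 + 2·u·v - 5·u], [2·v^2 + 2·v, 4·u·v + 2·u + 8·v - 1]].
At the point, J = [[11.750, -3.000], [17.500, 7.000]] (det J = 134.750).
Solving J·Δ = −F gives Δ = (-0.046, -0.598).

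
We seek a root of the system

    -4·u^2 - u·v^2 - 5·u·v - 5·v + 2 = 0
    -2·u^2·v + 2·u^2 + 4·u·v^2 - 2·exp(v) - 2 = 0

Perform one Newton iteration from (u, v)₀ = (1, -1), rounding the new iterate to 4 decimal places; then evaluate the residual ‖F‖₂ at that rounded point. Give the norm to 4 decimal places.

1.5688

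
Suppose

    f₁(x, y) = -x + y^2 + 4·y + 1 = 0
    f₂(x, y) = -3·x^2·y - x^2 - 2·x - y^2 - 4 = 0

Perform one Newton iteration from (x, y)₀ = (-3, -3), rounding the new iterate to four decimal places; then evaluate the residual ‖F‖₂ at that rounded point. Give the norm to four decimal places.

11.5638

At (-3, -3): F = (1.0000, 65.0000).
Jacobian J = [[-1, 2·y + 4], [-6·x·y - 2·x - 2, -3·x^2 - 2·y]].
At the point, J = [[-1.0000, -2.0000], [-50.0000, -21.0000]] (det J = -79.0000).
Solving J·Δ = −F gives Δ = (1.3797, -0.1899).
Then the next iterate is (x, y)₁ = (-1.6203, -3.1899).
Re-evaluating at (-1.6203, -3.1899): F = (0.036162, 11.563789), so ‖F‖₂ = 11.5638.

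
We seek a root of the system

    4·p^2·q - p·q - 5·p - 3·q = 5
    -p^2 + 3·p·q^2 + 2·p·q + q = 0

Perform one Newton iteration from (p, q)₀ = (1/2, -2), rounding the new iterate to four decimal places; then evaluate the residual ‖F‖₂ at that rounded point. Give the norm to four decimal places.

0.4514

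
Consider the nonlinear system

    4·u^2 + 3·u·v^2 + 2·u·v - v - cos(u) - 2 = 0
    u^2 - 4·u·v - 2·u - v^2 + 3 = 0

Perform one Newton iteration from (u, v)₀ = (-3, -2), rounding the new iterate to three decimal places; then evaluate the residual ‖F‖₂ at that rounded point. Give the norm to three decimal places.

1.536

At (-3, -2): F = (12.98999, -10.000).
Jacobian J = [[8·u + 3·v^2 + 2·v + sin(u), 6·u·v + 2·u - 1], [2·u - 4·v - 2, -4·u - 2·v]].
At the point, J = [[-16.14112, 29.000], [0.000, 16.000]] (det J = -258.25792).
Solving J·Δ = −F gives Δ = (1.928, 0.625).
Then the next iterate is (u, v)₁ = (-1.072, -1.375).
Re-evaluating at (-1.072, -1.375): F = (0.36112, -1.49344), so ‖F‖₂ = 1.536.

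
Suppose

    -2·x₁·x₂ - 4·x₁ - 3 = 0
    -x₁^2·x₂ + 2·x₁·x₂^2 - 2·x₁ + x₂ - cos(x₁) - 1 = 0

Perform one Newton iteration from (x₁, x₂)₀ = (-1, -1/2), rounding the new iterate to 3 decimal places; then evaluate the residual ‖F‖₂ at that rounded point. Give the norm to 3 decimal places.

At (-1, -1/2): F = (0.000, -0.04030).
Jacobian J = [[-2·x₂ - 4, -2·x₁], [-2·x₁·x₂ + 2·x₂^2 + sin(x₁) - 2, -x₁^2 + 4·x₁·x₂ + 1]].
At the point, J = [[-3.000, 2.000], [-3.34147, 2.000]] (det J = 0.68294).
Solving J·Δ = −F gives Δ = (-0.118, -0.177).
Then the next iterate is (x₁, x₂)₁ = (-1.118, -0.677).
Re-evaluating at (-1.118, -0.677): F = (-0.04177, -0.05711), so ‖F‖₂ = 0.071.

0.071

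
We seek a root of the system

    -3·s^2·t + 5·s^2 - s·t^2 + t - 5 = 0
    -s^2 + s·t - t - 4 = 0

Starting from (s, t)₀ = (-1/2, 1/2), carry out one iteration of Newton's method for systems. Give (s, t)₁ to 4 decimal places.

(-2.5000, -4.8333)

At (-1/2, 1/2): F = (-3.5000, -5.0000).
Jacobian J = [[-6·s·t + 10·s - t^2, -3·s^2 - 2·s·t + 1], [-2·s + t, s - 1]].
At the point, J = [[-3.7500, 0.7500], [1.5000, -1.5000]] (det J = 4.5000).
Solving J·Δ = −F gives Δ = (-2.0000, -5.3333).
Then the next iterate is (s, t)₁ = (-2.5000, -4.8333).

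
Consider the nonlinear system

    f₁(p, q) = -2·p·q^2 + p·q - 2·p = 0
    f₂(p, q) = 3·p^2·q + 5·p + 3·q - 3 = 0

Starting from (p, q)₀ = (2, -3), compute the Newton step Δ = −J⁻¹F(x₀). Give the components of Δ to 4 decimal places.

At (2, -3): F = (-46.0000, -38.0000).
Jacobian J = [[-2·q^2 + q - 2, -4·p·q + p], [6·p·q + 5, 3·p^2 + 3]].
At the point, J = [[-23.0000, 26.0000], [-31.0000, 15.0000]] (det J = 461.0000).
Solving J·Δ = −F gives Δ = (-0.6464, 1.1974).

(-0.6464, 1.1974)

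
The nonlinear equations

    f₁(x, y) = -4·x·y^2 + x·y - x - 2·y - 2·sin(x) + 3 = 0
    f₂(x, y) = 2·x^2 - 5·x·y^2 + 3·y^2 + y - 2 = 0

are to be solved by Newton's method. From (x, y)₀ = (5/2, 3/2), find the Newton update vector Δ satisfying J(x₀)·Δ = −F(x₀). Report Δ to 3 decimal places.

(-2.230, -0.240)

At (5/2, 3/2): F = (-22.44694, -9.375).
Jacobian J = [[-4·y^2 + y - 2·cos(x) - 1, -8·x·y + x - 2], [4·x - 5·y^2, -10·x·y + 6·y + 1]].
At the point, J = [[-6.89771, -29.500], [-1.250, -27.500]] (det J = 152.81210).
Solving J·Δ = −F gives Δ = (-2.230, -0.240).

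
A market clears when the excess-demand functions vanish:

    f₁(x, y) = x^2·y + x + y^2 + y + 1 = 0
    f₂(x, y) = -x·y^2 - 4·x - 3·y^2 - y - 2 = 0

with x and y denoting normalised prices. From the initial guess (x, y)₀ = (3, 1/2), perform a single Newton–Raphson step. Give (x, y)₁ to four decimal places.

(-2.9333, 1.8167)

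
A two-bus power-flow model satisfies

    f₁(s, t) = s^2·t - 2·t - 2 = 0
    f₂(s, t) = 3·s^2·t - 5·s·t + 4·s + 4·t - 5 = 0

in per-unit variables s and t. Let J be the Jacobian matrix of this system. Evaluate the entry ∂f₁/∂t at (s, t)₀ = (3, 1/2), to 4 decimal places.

7.0000

∂f₁/∂t = s^2 - 2.
At (3, 1/2) this is 7.0000.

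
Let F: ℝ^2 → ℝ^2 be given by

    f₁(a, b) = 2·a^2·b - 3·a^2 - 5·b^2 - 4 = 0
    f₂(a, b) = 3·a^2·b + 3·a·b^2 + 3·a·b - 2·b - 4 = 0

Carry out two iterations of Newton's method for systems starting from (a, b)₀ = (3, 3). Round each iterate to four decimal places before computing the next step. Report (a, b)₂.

At (3, 3): F = (-22.0000, 179.0000).
Jacobian J = [[4·a·b - 6·a, 2·a^2 - 10·b], [6·a·b + 3·b^2 + 3·b, 3·a^2 + 6·a·b + 3·a - 2]].
At the point, J = [[18.0000, -12.0000], [90.0000, 88.0000]] (det J = 2664.0000).
Solving J·Δ = −F gives Δ = (-0.0796, -1.9527).
Then the next iterate is (a, b)₁ = (2.9204, 1.0473).
Round to (2.9204, 1.0473) and repeat: F = (-17.206104, 39.487052), J = [[-5.288260, 6.584472], [24.783621, 50.698618]].
Δ = (-2.6254, 0.5046), so (a, b)₂ = (0.2950, 1.5519).

(0.2950, 1.5519)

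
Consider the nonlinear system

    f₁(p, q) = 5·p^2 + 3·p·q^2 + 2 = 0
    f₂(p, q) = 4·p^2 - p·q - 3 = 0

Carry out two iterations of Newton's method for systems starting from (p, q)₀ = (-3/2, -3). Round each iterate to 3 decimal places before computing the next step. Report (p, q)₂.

(-1.099, -1.671)

At (-3/2, -3): F = (-27.250, 1.500).
Jacobian J = [[10·p + 3·q^2, 6·p·q], [8·p - q, -p]].
At the point, J = [[12.000, 27.000], [-9.000, 1.500]] (det J = 261.000).
Solving J·Δ = −F gives Δ = (0.312, 0.871).
Then the next iterate is (p, q)₁ = (-1.188, -2.129).
Round to (-1.188, -2.129) and repeat: F = (-7.09761, 0.11612), J = [[1.71792, 15.17551], [-7.375, 1.188]].
Δ = (0.089, 0.458), so (p, q)₂ = (-1.099, -1.671).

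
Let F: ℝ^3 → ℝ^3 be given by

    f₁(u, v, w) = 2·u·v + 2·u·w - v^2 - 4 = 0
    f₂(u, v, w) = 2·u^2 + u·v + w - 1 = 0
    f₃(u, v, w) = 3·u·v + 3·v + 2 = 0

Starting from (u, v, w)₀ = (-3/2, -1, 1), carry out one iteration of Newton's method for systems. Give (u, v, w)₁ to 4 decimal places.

(-1.4833, 1.3000, -1.4333)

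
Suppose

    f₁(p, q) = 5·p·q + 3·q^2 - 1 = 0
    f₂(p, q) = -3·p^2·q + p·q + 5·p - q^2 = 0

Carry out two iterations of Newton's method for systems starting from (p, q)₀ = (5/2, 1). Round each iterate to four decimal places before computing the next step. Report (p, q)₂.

(2.9593, -0.1118)

At (5/2, 1): F = (14.5000, -4.7500).
Jacobian J = [[5·q, 5·p + 6·q], [-6·p·q + q + 5, -3·p^2 + p - 2·q]].
At the point, J = [[5.0000, 18.5000], [-9.0000, -18.2500]] (det J = 75.2500).
Solving J·Δ = −F gives Δ = (2.3488, -1.4186).
Then the next iterate is (p, q)₁ = (4.8488, -0.4186).
Round to (4.8488, -0.4186) and repeat: F = (-10.622861, 51.564006), J = [[-2.0930, 21.7324], [16.759646, -64.846584]].
Δ = (-1.8895, 0.3068), so (p, q)₂ = (2.9593, -0.1118).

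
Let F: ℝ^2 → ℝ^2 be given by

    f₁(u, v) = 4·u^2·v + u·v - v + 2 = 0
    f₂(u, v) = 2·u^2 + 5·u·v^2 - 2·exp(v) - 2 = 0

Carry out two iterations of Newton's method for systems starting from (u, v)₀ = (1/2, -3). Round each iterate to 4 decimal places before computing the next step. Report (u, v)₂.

(0.7614, -0.6967)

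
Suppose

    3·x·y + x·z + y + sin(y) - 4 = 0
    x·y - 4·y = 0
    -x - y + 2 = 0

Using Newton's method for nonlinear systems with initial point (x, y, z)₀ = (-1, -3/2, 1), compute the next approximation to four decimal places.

(3.2857, -1.2857, -17.4109)

At (-1, -3/2, 1): F = (-2.997495, 7.5000, 4.5000).
Jacobian J = [[3·y + z, 3·x + cos(y) + 1, x], [y, x - 4, 0], [-1, -1, 0]].
At the point, J = [[-3.5000, -1.929263, -1.0000], [-1.5000, -5.0000, 0.0000], [-1.0000, -1.0000, 0.0000]] (det J = 3.5000).
Solving J·Δ = −F gives Δ = (4.2857, 0.2143, -18.4109).
Then the next iterate is (x, y, z)₁ = (3.2857, -1.2857, -17.4109).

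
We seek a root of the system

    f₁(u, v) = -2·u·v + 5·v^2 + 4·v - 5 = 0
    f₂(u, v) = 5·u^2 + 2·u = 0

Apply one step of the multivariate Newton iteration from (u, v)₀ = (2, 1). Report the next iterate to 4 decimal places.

(0.9091, 0.7818)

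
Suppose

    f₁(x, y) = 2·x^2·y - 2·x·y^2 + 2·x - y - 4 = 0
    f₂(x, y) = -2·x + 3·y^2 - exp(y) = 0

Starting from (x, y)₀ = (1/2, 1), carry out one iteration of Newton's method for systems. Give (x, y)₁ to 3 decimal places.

(11.094, 7.675)

At (1/2, 1): F = (-4.500, -0.71828).
Jacobian J = [[4·x·y - 2·y^2 + 2, 2·x^2 - 4·x·y - 1], [-2, 6·y - exp(y)]].
At the point, J = [[2.000, -2.500], [-2.000, 3.28172]] (det J = 1.56344).
Solving J·Δ = −F gives Δ = (10.594, 6.675).
Then the next iterate is (x, y)₁ = (11.094, 7.675).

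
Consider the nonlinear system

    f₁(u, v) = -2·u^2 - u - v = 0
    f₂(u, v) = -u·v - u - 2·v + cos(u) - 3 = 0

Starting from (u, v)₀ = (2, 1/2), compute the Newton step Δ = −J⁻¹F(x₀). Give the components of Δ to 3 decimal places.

(-1.030, -1.234)

At (2, 1/2): F = (-10.500, -7.41615).
Jacobian J = [[-4·u - 1, -1], [-v - sin(u) - 1, -u - 2]].
At the point, J = [[-9.000, -1.000], [-2.40930, -4.000]] (det J = 33.59070).
Solving J·Δ = −F gives Δ = (-1.030, -1.234).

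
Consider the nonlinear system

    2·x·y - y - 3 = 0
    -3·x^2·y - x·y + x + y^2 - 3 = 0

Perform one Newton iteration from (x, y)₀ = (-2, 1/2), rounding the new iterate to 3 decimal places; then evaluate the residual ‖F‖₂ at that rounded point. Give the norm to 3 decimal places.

1.612

At (-2, 1/2): F = (-5.500, -9.750).
Jacobian J = [[2·y, 2·x - 1], [-6·x·y - y + 1, -3·x^2 - x + 2·y]].
At the point, J = [[1.000, -5.000], [6.500, -9.000]] (det J = 23.500).
Solving J·Δ = −F gives Δ = (-0.032, -1.106).
Then the next iterate is (x, y)₁ = (-2.032, -0.606).
Re-evaluating at (-2.032, -0.606): F = (0.06878, 1.61041), so ‖F‖₂ = 1.612.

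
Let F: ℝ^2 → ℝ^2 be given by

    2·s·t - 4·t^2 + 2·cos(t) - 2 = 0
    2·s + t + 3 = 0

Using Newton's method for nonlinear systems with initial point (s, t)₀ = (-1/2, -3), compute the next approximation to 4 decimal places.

(-0.7606, -1.4788)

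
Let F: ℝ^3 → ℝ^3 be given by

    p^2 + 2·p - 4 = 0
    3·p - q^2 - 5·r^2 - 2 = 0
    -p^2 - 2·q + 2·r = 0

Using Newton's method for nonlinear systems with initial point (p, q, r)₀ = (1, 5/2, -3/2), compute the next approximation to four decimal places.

(1.2500, -3.0500, -2.3000)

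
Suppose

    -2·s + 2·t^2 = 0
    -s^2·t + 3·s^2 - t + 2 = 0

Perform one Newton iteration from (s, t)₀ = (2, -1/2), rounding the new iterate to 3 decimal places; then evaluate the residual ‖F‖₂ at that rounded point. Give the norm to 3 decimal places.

At (2, -1/2): F = (-3.500, 16.500).
Jacobian J = [[-2, 4·t], [-2·s·t + 6·s, -s^2 - 1]].
At the point, J = [[-2.000, -2.000], [14.000, -5.000]] (det J = 38.000).
Solving J·Δ = −F gives Δ = (-1.329, -0.421).
Then the next iterate is (s, t)₁ = (0.671, -0.921).
Re-evaluating at (0.671, -0.921): F = (0.35448, 4.68639), so ‖F‖₂ = 4.700.

4.700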